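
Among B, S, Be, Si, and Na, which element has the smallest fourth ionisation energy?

After 3 electrons have been removed, what remains? B³⁺ is the bare [He] core; S³⁺ still has 3 valence electrons; Be³⁺ is already 1 electron into the core; Si³⁺ still has 1 valence electron; Na³⁺ is already 2 electrons into the core.
Pulling an electron out of a noble-gas core costs far more than removing a remaining valence electron, so Na, Be and B sit at the high end of IE_4.
Valence configurations: S³⁺ [Ne]3s²3p¹, Si³⁺ [Ne]3s¹.
Approximate IE_4 values (kJ/mol): B 25026, S 4556, Be 21007, Si 4356, Na 9543.
Overall IE_4 order: Si < S < Na < Be < B.

Si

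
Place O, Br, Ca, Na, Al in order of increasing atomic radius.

O is in period 2, group 16; Na is in period 3, group 1; Al is in period 3, group 13; Ca is in period 4, group 2; Br is in period 4, group 17.
Radius decreases left→right (rising Z_eff, same n) and increases top→bottom (higher n).
Here both period and group differ, so the two effects have to be weighed against each other.
Br > O: the two effects oppose for this pair; the down-group effect wins (114 vs 63 pm).
Al > Br: period and group pull opposite ways; the across-period shift dominates (126 vs 114 pm).
Na > Al: both are in period 3; the period trend gives Na the larger value.
Ca > Na: the two effects oppose for this pair; the down-group effect wins (171 vs 155 pm).
Approximate values (pm): O 63, Na 155, Al 126, Ca 171, Br 114.
So from smallest to largest: O < Br < Al < Na < Ca.

O < Br < Al < Na < Ca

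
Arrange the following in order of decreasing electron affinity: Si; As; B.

B is in period 2, group 13; Si is in period 3, group 14; As is in period 4, group 15.
Electron affinity generally becomes more exothermic across a period toward the halogens and less exothermic down a group.
A diagonal step moves right (one effect) and down (the opposite effect) at once.
As > B: period and group pull opposite ways; the across-period shift dominates (78 vs 27 kJ/mol).
Si > As: period and group pull opposite ways; the down-group shift dominates (134 vs 78 kJ/mol).
Tabulated electron affinity (kJ/mol): B 27, Si 134, As 78.
So from highest to lowest: Si > As > B.

Si > As > B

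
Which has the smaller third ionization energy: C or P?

P

Consider each +2 ion: C²⁺ still has 2 valence electrons; P²⁺ still has 3 valence electrons.
All are still removing valence electrons, so compare the +2 ions as you would atoms: IE_3 generally rises across a period (higher Z_eff) and falls down a group (larger shell), subject to the usual subshell exceptions.
Valence configurations: C²⁺ [He]2s², P²⁺ [Ne]3s²3p¹.
Approximate IE_3 values (kJ/mol): C 4620, P 2914.
So the third ionization energies run P < C.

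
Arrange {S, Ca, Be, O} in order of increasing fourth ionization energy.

S < Ca < O < Be

After 3 electrons have been removed, what remains? S³⁺ still has 3 valence electrons; Ca³⁺ is already 1 electron into the core; Be³⁺ is already 1 electron into the core; O³⁺ still has 3 valence electrons.
Usually core removal costs more than valence removal, but here the competition is close: a tightly held n=2 valence electron can cost more to remove than an n=3 core electron, so the actual values have to decide it.
Valence configurations: S³⁺ [Ne]3s²3p¹, O³⁺ [He]2s²2p¹.
The numbers (kJ/mol): S 4556, Ca 6491, Be 21007, O 7469.
So the fourth ionization energies run S < Ca < O < Be.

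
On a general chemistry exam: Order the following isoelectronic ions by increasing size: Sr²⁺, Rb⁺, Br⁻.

Sr²⁺ < Rb⁺ < Br⁻

All of these have 36 electrons, so size is governed by nuclear charge alone: the more protons, the stronger the pull on the same electron cloud, and the smaller the ion.
Nuclear charges: Sr²⁺ (Z=38), Rb⁺ (Z=37), Br⁻ (Z=35).
Smallest to largest: Sr²⁺ < Rb⁺ < Br⁻.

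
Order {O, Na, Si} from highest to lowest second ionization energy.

IE_2 is the cost of taking one more electron from the +1 cation: O⁺ still has 5 valence electrons; Na⁺ is the bare [Ne] core; Si⁺ still has 3 valence electrons.
Breaking into a closed-shell core is much more expensive than removing a leftover valence electron — Na has the largest IE_2 here.
Valence configurations: O⁺ [He]2s²2p³, Si⁺ [Ne]3s²3p¹.
The numbers (kJ/mol): O 3388, Na 4562, Si 1577.
So the second ionization energies run Si < O < Na.

Na > O > Si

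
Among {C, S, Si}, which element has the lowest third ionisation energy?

Si

Consider each +2 ion: C²⁺ still has 2 valence electrons; S²⁺ still has 4 valence electrons; Si²⁺ still has 2 valence electrons.
All are still removing valence electrons, so compare the +2 ions as you would atoms: IE_3 generally rises across a period (higher Z_eff) and falls down a group (larger shell), subject to the usual subshell exceptions.
Valence configurations: C²⁺ [He]2s², S²⁺ [Ne]3s²3p², Si²⁺ [Ne]3s².
Tabulated IE_3 (kJ/mol): C 4620, S 3357, Si 3232.
So the third ionization energies run Si < S < C.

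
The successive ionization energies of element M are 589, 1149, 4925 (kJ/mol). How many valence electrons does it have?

Look for the largest jump between consecutive ionization energies: IE3/IE2 ≈ 4.3, far larger than any earlier ratio.
That jump marks the point where a core electron is being removed. So the atom has 2 valence electrons.

2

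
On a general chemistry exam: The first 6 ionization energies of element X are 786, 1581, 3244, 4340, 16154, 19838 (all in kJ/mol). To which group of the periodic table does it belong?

Group 14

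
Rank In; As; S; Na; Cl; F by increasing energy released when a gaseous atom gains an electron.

In < Na < As < S < F < Cl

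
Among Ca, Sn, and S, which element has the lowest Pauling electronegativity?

S is in period 3, group 16; Ca is in period 4, group 2; Sn is in period 5, group 14.
Atoms toward the upper right of the periodic table pull bonding electrons most strongly.
Neither a single period nor a single group — weigh both effects.
Sn > Ca: period and group pull opposite ways; the across-period shift dominates (1.96 vs 1.00).
S > Sn: both effects reinforce here, so S is clearly the higher of the two.
For reference (Pauling): S 2.58, Ca 1.00, Sn 1.96.
The lowest Pauling electronegativity among these belongs to Ca.

Ca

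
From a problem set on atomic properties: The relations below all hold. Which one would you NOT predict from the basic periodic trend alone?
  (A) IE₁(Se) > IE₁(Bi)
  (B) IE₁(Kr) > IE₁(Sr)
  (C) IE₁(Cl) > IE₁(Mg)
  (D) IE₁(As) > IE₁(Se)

(D)

The general trend: first ionization energy increases across a period and decreases down a group.
(A) Se (period 4, group 16) vs Bi (period 6, group 15): the stated order agrees with the simple trend.
(B) Kr (period 4, group 18) vs Sr (period 5, group 2): the stated order agrees with the simple trend.
(C) Cl (period 3, group 17) vs Mg (period 3, group 2): the stated order agrees with the simple trend.
(D) As (period 4, group 15) vs Se (period 4, group 16): the stated order contradicts the simple trend.
The exception is (D): Se (4p⁴) ionizes more easily than half-filled As (4p³).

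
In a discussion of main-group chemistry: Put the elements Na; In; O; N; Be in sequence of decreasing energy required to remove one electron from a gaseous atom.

N, O, Be, In, Na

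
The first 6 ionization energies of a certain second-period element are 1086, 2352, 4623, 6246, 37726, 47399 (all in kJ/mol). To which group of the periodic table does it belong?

Group 14

Look for the largest jump between consecutive ionization energies: IE5/IE4 ≈ 6.0, far larger than any earlier ratio.
That jump marks the point where a core electron is being removed. So the atom has 4 valence electrons.
A main-group element with 4 valence electrons is in group 14.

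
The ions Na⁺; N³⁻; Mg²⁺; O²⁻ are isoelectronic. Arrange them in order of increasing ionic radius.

Mg²⁺ < Na⁺ < O²⁻ < N³⁻

All of these have 10 electrons, so size is governed by nuclear charge alone: the more protons, the stronger the pull on the same electron cloud, and the smaller the ion.
Nuclear charges: Mg²⁺ (Z=12), Na⁺ (Z=11), O²⁻ (Z=8), N³⁻ (Z=7).
Smallest to largest: Mg²⁺ < Na⁺ < O²⁻ < N³⁻.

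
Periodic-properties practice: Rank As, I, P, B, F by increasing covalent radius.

B is in period 2, group 13; F is in period 2, group 17; P is in period 3, group 15; As is in period 4, group 15; I is in period 5, group 17.
Atomic radius shrinks across a period as nuclear charge pulls the same shell inward, and grows down a group as new shells are added.
These span different periods and groups, so the two trends combine.
B > F: both are in period 2; the period trend gives B the larger value.
P > B: period and group pull opposite ways; the down-group shift dominates (111 vs 85 pm).
As > P: As sits below P in group 15, so the down-group effect alone puts As larger.
I > As: the two effects oppose for this pair; the down-group effect wins (133 vs 121 pm).
Approximate values (pm): B 85, F 64, P 111, As 121, I 133.
So from smallest to largest: F < B < P < As < I.

F < B < P < As < I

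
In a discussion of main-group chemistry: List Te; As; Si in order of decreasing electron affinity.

Te > Si > As

Electron affinity generally becomes more exothermic across a period toward the halogens and less exothermic down a group.
A diagonal step moves right (one effect) and down (the opposite effect) at once.
Si > As: the two effects oppose for this pair; the down-group effect wins (134 vs 78 kJ/mol).
Te > Si: period and group pull opposite ways; the across-period shift dominates (190 vs 134 kJ/mol).
Tabulated electron affinity (kJ/mol): Si 134, As 78, Te 190.
So from highest to lowest: Te > Si > As.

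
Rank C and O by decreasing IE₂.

Consider each +1 ion: C⁺ still has 3 valence electrons; O⁺ still has 5 valence electrons.
All are still removing valence electrons, so compare the +1 ions as you would atoms: IE_2 generally rises across a period (higher Z_eff) and falls down a group (larger shell), subject to the usual subshell exceptions.
Valence configurations: C⁺ [He]2s²2p¹, O⁺ [He]2s²2p³.
The numbers (kJ/mol): C 2353, O 3388.
Overall IE_2 order: C < O.

O > C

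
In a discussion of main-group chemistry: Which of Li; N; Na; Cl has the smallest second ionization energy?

Cl

IE_2 is the cost of taking one more electron from the +1 cation: Li⁺ is the bare [He] core; N⁺ still has 4 valence electrons; Na⁺ is the bare [Ne] core; Cl⁺ still has 6 valence electrons.
Breaking into a closed-shell core is much more expensive than removing a leftover valence electron — Na and Li have the largest IE_2 here.
Valence configurations: N⁺ [He]2s²2p², Cl⁺ [Ne]3s²3p⁴.
Tabulated IE_2 (kJ/mol): Li 7298, N 2856, Na 4562, Cl 2298.
Overall IE_2 order: Cl < N < Na < Li.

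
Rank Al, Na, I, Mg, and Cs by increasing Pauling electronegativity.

Cs < Na < Mg < Al < I

Na is in period 3, group 1; Mg is in period 3, group 2; Al is in period 3, group 13; I is in period 5, group 17; Cs is in period 6, group 1.
EN rises left→right (higher Z_eff, smaller atoms) and falls top→bottom (larger, more shielded atoms).
These span different periods and groups, so the two trends combine.
Na > Cs: they share group 1; the group trend gives Na the larger value.
Mg > Na: Mg lies to the right of Na in period 3, so the across-period effect alone puts Mg higher.
Al > Mg: both are in period 3; the period trend gives Al the larger value.
I > Al: the two effects oppose for this pair; the across-period effect wins (2.66 vs 1.61).
Tabulated electronegativity (Pauling): Na 0.93, Mg 1.31, Al 1.61, I 2.66, Cs 0.79.
So from lowest to highest: Cs < Na < Mg < Al < I.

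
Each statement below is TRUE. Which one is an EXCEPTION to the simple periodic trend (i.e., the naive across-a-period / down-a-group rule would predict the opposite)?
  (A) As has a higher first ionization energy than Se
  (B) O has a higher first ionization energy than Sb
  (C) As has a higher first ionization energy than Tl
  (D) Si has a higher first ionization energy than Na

(A)

The general trend: first ionization energy increases across a period and decreases down a group.
(A) As (period 4, group 15) vs Se (period 4, group 16): the stated order contradicts the simple trend.
(B) O (period 2, group 16) vs Sb (period 5, group 15): the stated order agrees with the simple trend.
(C) As (period 4, group 15) vs Tl (period 6, group 13): the stated order agrees with the simple trend.
(D) Si (period 3, group 14) vs Na (period 3, group 1): the stated order agrees with the simple trend.
The exception is (A): Se (4p⁴) ionizes more easily than half-filled As (4p³).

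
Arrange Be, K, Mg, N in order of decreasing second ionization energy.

K > N > Be > Mg

IE_2 is the cost of taking one more electron from the +1 cation: Be⁺ still has 1 valence electron; K⁺ is the bare [Ar] core; Mg⁺ still has 1 valence electron; N⁺ still has 4 valence electrons.
Pulling an electron out of a noble-gas core costs far more than removing a remaining valence electron, so K sits at the high end of IE_2.
Valence configurations: Be⁺ [He]2s¹, Mg⁺ [Ne]3s¹, N⁺ [He]2s²2p².
The numbers (kJ/mol): Be 1757, K 3052, Mg 1451, N 2856.
Hence IE_2: Mg < Be < N < K.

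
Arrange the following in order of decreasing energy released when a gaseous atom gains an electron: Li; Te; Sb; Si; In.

Li is in period 2, group 1; Si is in period 3, group 14; In is in period 5, group 13; Sb is in period 5, group 15; Te is in period 5, group 16.
EA tends to increase across a period and decrease down a group, though the pattern is less regular than for IE or radius.
Neither a single period nor a single group — weigh both effects.
Li > In: period and group pull opposite ways; the down-group shift dominates (60 vs 29 kJ/mol).
Sb > Li: the two effects oppose for this pair; the across-period effect wins (103 vs 60 kJ/mol).
Si > Sb: period and group pull opposite ways; the down-group shift dominates (134 vs 103 kJ/mol).
Te > Si: period and group pull opposite ways; the across-period shift dominates (190 vs 134 kJ/mol).
For reference (kJ/mol): Li 60, Si 134, In 29, Sb 103, Te 190.
So from highest to lowest: Te > Si > Sb > Li > In.

Te, Si, Sb, Li, In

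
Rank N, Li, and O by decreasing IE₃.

Li, O, N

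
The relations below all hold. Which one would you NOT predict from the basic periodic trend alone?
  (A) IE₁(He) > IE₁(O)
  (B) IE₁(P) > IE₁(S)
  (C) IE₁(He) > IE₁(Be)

(B)

The general trend: first ionisation energy increases across a period and decreases down a group.
(A) He (period 1, group 18) vs O (period 2, group 16): the stated order agrees with the simple trend.
(B) P (period 3, group 15) vs S (period 3, group 16): the stated order contradicts the simple trend.
(C) He (period 1, group 18) vs Be (period 2, group 2): the stated order agrees with the simple trend.
The exception is (B): S (3p⁴) ionizes more easily than half-filled P (3p³) because the paired 3p electron in S is pushed out by e⁻–e⁻ repulsion.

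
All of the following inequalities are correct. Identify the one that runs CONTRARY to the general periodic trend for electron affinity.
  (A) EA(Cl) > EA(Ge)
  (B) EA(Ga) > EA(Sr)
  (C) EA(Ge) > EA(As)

The general trend: electron affinity increases across a period and decreases down a group.
(A) Cl (period 3, group 17) vs Ge (period 4, group 14): the stated order agrees with the simple trend.
(B) Ga (period 4, group 13) vs Sr (period 5, group 2): the stated order agrees with the simple trend.
(C) Ge (period 4, group 14) vs As (period 4, group 15): the stated order contradicts the simple trend.
The exception is (C): adding an electron to As's half-filled 4p³ is unfavourable, so Ge (4p²) has the more exothermic EA.

(C)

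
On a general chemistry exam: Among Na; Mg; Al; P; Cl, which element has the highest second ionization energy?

Consider each +1 ion: Na⁺ is the bare [Ne] core; Mg⁺ still has 1 valence electron; Al⁺ still has 2 valence electrons; P⁺ still has 4 valence electrons; Cl⁺ still has 6 valence electrons.
Breaking into a closed-shell core is much more expensive than removing a leftover valence electron — Na has the largest IE_2 here.
Valence configurations: Mg⁺ [Ne]3s¹, Al⁺ [Ne]3s², P⁺ [Ne]3s²3p², Cl⁺ [Ne]3s²3p⁴.
Tabulated IE_2 (kJ/mol): Na 4562, Mg 1451, Al 1817, P 1907, Cl 2298.
So the second ionization energies run Mg < Al < P < Cl < Na.

Na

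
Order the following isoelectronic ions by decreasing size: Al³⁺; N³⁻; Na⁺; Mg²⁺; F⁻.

N³⁻, F⁻, Na⁺, Mg²⁺, Al³⁺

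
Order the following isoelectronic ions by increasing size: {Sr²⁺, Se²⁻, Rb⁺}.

Sr²⁺, Rb⁺, Se²⁻

All of these have 36 electrons, so size is governed by nuclear charge alone: the more protons, the stronger the pull on the same electron cloud, and the smaller the ion.
Nuclear charges: Sr²⁺ (Z=38), Rb⁺ (Z=37), Se²⁻ (Z=34).
Smallest to largest: Sr²⁺ < Rb⁺ < Se²⁻.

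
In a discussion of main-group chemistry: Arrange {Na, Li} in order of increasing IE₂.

Na < Li

IE_2 is the cost of taking one more electron from the +1 cation: Na⁺ is the bare [Ne] core; Li⁺ is the bare [He] core.
All of these are removing an electron from a noble-gas core or deeper; the smaller core (lower principal quantum number) is held far more tightly, and within a period the higher nuclear charge binds the same core more tightly.
Tabulated IE_2 (kJ/mol): Na 4562, Li 7298.
Overall IE_2 order: Na < Li.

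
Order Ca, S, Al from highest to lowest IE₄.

Al > Ca > S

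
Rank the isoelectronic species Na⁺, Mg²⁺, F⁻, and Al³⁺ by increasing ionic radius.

All of these have 10 electrons, so size is governed by nuclear charge alone: the more protons, the stronger the pull on the same electron cloud, and the smaller the ion.
Nuclear charges: Al³⁺ (Z=13), Mg²⁺ (Z=12), Na⁺ (Z=11), F⁻ (Z=9).
Smallest to largest: Al³⁺ < Mg²⁺ < Na⁺ < F⁻.

Al³⁺ < Mg²⁺ < Na⁺ < F⁻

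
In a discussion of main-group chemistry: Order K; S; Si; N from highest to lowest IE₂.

IE_2 is the cost of taking one more electron from the +1 cation: K⁺ is the bare [Ar] core; S⁺ still has 5 valence electrons; Si⁺ still has 3 valence electrons; N⁺ still has 4 valence electrons.
Breaking into a closed-shell core is much more expensive than removing a leftover valence electron — K has the largest IE_2 here.
Valence configurations: S⁺ [Ne]3s²3p³, Si⁺ [Ne]3s²3p¹, N⁺ [He]2s²2p².
The numbers (kJ/mol): K 3052, S 2252, Si 1577, N 2856.
So the second ionization energies run Si < S < N < K.

K > N > S > Si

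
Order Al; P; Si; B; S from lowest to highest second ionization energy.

Si < Al < P < S < B

IE_2 is the cost of taking one more electron from the +1 cation: Al⁺ still has 2 valence electrons; P⁺ still has 4 valence electrons; Si⁺ still has 3 valence electrons; B⁺ still has 2 valence electrons; S⁺ still has 5 valence electrons.
All are still removing valence electrons, so compare the +1 ions as you would atoms: IE_2 generally rises across a period (higher Z_eff) and falls down a group (larger shell), subject to the usual subshell exceptions.
Valence configurations: Al⁺ [Ne]3s², P⁺ [Ne]3s²3p², Si⁺ [Ne]3s²3p¹, B⁺ [He]2s², S⁺ [Ne]3s²3p³.
Si⁺ loses a lone 3p electron whereas Al⁺ must break into a filled 3s² pair, so IE_2(Al) > IE_2(Si) even though Si has the higher nuclear charge.
Approximate IE_2 values (kJ/mol): Al 1817, P 1907, Si 1577, B 2427, S 2252.
Putting it together, IE_2: Si < Al < P < S < B.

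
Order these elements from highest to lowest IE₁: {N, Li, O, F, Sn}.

F, N, O, Sn, Li

Li is in period 2, group 1; N is in period 2, group 15; O is in period 2, group 16; F is in period 2, group 17; Sn is in period 5, group 14.
Removing the outermost electron gets harder across a period and easier down a group.
Neither a single period nor a single group — weigh both effects.
Sn > Li: period and group pull opposite ways; the across-period shift dominates (709 vs 520 kJ/mol).
O > Sn: both effects reinforce here, so O is clearly the higher of the two.
N > O: this pair runs against the simple trend — see the exception note.
F > N: F lies to the right of N in period 2, so the across-period effect alone puts F higher.
Note the exception: N has a higher first ionization energy than O, contrary to the simple trend — pairing an electron in O's 2p⁴ costs repulsion energy, so O ionizes more easily than half-filled N (2p³).
Tabulated first ionization energy (kJ/mol): Li 520, N 1402, O 1314, F 1681, Sn 709.
So from highest to lowest: F > N > O > Sn > Li.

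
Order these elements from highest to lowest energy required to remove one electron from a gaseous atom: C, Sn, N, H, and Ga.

N, H, C, Sn, Ga

H is in period 1, group 1; C is in period 2, group 14; N is in period 2, group 15; Ga is in period 4, group 13; Sn is in period 5, group 14.
First ionization energy rises across a period (greater Z_eff holds electrons more tightly) and falls down a group (valence electrons are farther from the nucleus).
Here both period and group differ, so the two effects have to be weighed against each other.
Sn > Ga: period and group pull opposite ways; the across-period shift dominates (709 vs 579 kJ/mol).
C > Sn: they share group 14; the group trend gives C the larger value.
H > C: period and group pull opposite ways; the down-group shift dominates (1312 vs 1086 kJ/mol).
N > H: the two effects oppose for this pair; the across-period effect wins (1402 vs 1312 kJ/mol).
For reference (kJ/mol): H 1312, C 1086, N 1402, Ga 579, Sn 709.
So from highest to lowest: N > H > C > Sn > Ga.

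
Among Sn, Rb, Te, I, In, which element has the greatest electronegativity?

Atoms toward the upper right of the periodic table pull bonding electrons most strongly.
All lie in period 5, so electronegativity increases left to right.
The greatest electronegativity among these belongs to I.

I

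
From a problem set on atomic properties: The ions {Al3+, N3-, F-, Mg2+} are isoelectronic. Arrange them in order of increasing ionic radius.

Al3+ < Mg2+ < F- < N3-

All of these have 10 electrons, so size is governed by nuclear charge alone: the more protons, the stronger the pull on the same electron cloud, and the smaller the ion.
Nuclear charges: Al3+ (Z=13), Mg2+ (Z=12), F- (Z=9), N3- (Z=7).
Smallest to largest: Al3+ < Mg2+ < F- < N3-.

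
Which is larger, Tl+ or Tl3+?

Both ions have Z = 81 protons, but Tl3+ has lost more electrons, so its remaining electrons feel a larger effective nuclear charge per electron and are pulled in more tightly.
Higher positive charge → smaller ion, so Tl+ > Tl3+.

Tl+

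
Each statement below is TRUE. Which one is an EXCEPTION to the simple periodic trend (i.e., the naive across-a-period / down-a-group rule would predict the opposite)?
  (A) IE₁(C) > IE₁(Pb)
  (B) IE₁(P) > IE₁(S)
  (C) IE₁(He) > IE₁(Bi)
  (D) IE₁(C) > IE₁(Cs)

The general trend: IE₁ increases across a period and decreases down a group.
(A) C (period 2, group 14) vs Pb (period 6, group 14): the stated order agrees with the simple trend.
(B) P (period 3, group 15) vs S (period 3, group 16): the stated order contradicts the simple trend.
(C) He (period 1, group 18) vs Bi (period 6, group 15): the stated order agrees with the simple trend.
(D) C (period 2, group 14) vs Cs (period 6, group 1): the stated order agrees with the simple trend.
The exception is (B): S (3p⁴) ionizes more easily than half-filled P (3p³) because the paired 3p electron in S is pushed out by e⁻–e⁻ repulsion.

(B)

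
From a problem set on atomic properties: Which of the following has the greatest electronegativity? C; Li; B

Atoms toward the upper right of the periodic table pull bonding electrons most strongly.
All lie in period 2, so electronegativity increases left to right.
The greatest electronegativity among these belongs to C.

C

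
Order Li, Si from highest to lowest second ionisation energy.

Li > Si

The second ionization energy removes an electron from the +1 ion. For each element: Li⁺ is the bare [He] core; Si⁺ still has 3 valence electrons.
Breaking into a closed-shell core is much more expensive than removing a leftover valence electron — Li has the largest IE_2 here.
The numbers (kJ/mol): Li 7298, Si 1577.
So the second ionization energies run Si < Li.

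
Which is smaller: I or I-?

Forming I- adds 1 electron to I. More electron–electron repulsion in the same shell, with unchanged nuclear charge, lets the cloud expand.
An anion is larger than its parent atom: I- > I.

I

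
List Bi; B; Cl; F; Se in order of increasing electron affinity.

EA tends to increase across a period and decrease down a group, though the pattern is less regular than for IE or radius.
Here both period and group differ, so the two effects have to be weighed against each other.
Bi > B: period and group pull opposite ways; the across-period shift dominates (91 vs 27 kJ/mol).
Se > Bi: relative to Bi, both the across-period and down-group shifts push Se's electron affinity up.
F > Se: both effects reinforce here, so F is clearly the higher of the two.
Cl > F: this pair runs against the simple trend — see the exception note.
Note the exception: Cl has a higher electron affinity than F, contrary to the simple trend — F's small 2p subshell makes the incoming electron feel strong e⁻–e⁻ repulsion, so Cl actually releases more energy on gaining an electron.
Tabulated electron affinity (kJ/mol): B 27, F 328, Cl 349, Se 195, Bi 91.
So from lowest to highest: B < Bi < Se < F < Cl.

B < Bi < Se < F < Cl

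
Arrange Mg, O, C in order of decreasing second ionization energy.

O > C > Mg

After 1 electron has been removed, what remains? Mg⁺ still has 1 valence electron; O⁺ still has 5 valence electrons; C⁺ still has 3 valence electrons.
All are still removing valence electrons, so compare the +1 ions as you would atoms: IE_2 generally rises across a period (higher Z_eff) and falls down a group (larger shell), subject to the usual subshell exceptions.
Valence configurations: Mg⁺ [Ne]3s¹, O⁺ [He]2s²2p³, C⁺ [He]2s²2p¹.
The numbers (kJ/mol): Mg 1451, O 3388, C 2353.
Putting it together, IE_2: Mg < C < O.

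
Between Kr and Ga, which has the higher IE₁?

Kr

Ga is in period 4, group 13; Kr is in period 4, group 18.
Across a period the outer electron is held more tightly (higher IE₁); down a group it sits in a higher shell, more shielded, and comes off more easily.
All lie in period 4, so first ionization energy increases left to right.
So Kr has the higher IE₁ (Kr > Ga).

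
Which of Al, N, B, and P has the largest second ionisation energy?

N

The second ionization energy removes an electron from the +1 ion. For each element: Al⁺ still has 2 valence electrons; N⁺ still has 4 valence electrons; B⁺ still has 2 valence electrons; P⁺ still has 4 valence electrons.
All are still removing valence electrons, so compare the +1 ions as you would atoms: IE_2 generally rises across a period (higher Z_eff) and falls down a group (larger shell), subject to the usual subshell exceptions.
Valence configurations: Al⁺ [Ne]3s², N⁺ [He]2s²2p², B⁺ [He]2s², P⁺ [Ne]3s²3p².
Tabulated IE_2 (kJ/mol): Al 1817, N 2856, B 2427, P 1907.
Hence IE_2: Al < P < B < N.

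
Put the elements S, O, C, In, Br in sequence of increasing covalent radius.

O, C, S, Br, In

C is in period 2, group 14; O is in period 2, group 16; S is in period 3, group 16; Br is in period 4, group 17; In is in period 5, group 13.
Atomic radius shrinks across a period as nuclear charge pulls the same shell inward, and grows down a group as new shells are added.
These span different periods and groups, so the two trends combine.
C > O: both are in period 2; the period trend gives C the larger value.
S > C: the two effects oppose for this pair; the down-group effect wins (103 vs 75 pm).
Br > S: the two effects oppose for this pair; the down-group effect wins (114 vs 103 pm).
In > Br: both effects reinforce here, so In is clearly the larger of the two.
Tabulated atomic radius (pm): C 75, O 63, S 103, Br 114, In 142.
So from smallest to largest: O < C < S < Br < In.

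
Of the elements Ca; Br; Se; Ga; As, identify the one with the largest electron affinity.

Br

Ca is in period 4, group 2; Ga is in period 4, group 13; As is in period 4, group 15; Se is in period 4, group 16; Br is in period 4, group 17.
Electron affinity generally becomes more exothermic across a period toward the halogens and less exothermic down a group.
All lie in period 4, so electron affinity increases left to right.
The largest electron affinity among these belongs to Br.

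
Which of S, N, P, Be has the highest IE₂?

N

IE_2 is the cost of taking one more electron from the +1 cation: S⁺ still has 5 valence electrons; N⁺ still has 4 valence electrons; P⁺ still has 4 valence electrons; Be⁺ still has 1 valence electron.
All are still removing valence electrons, so compare the +1 ions as you would atoms: IE_2 generally rises across a period (higher Z_eff) and falls down a group (larger shell), subject to the usual subshell exceptions.
Valence configurations: S⁺ [Ne]3s²3p³, N⁺ [He]2s²2p², P⁺ [Ne]3s²3p², Be⁺ [He]2s¹.
Tabulated IE_2 (kJ/mol): S 2252, N 2856, P 1907, Be 1757.
Overall IE_2 order: Be < P < S < N.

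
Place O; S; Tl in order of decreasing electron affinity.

O is in period 2, group 16; S is in period 3, group 16; Tl is in period 6, group 13.
Atoms with high Z_eff and room in the valence shell (especially the halogens) have the most exothermic electron affinities.
Neither a single period nor a single group — weigh both effects.
O > Tl: relative to Tl, both the across-period and down-group shifts push O's electron affinity up.
S > O: this pair runs against the simple trend — see the exception note.
Note the exception: S has a higher electron affinity than O, contrary to the simple trend — the compact 2p subshell of O repels the added electron more than S's larger 3p does.
Approximate values (kJ/mol): O 141, S 200, Tl 19.
So from highest to lowest: S > O > Tl.

S, O, Tl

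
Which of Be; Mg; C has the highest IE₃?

Be

IE_3 is the cost of taking one more electron from the +2 cation: Be²⁺ is the bare [He] core; Mg²⁺ is the bare [Ne] core; C²⁺ still has 2 valence electrons.
Pulling an electron out of a noble-gas core costs far more than removing a remaining valence electron, so Mg and Be sit at the high end of IE_3.
Tabulated IE_3 (kJ/mol): Be 14849, Mg 7733, C 4620.
Overall IE_3 order: C < Mg < Be.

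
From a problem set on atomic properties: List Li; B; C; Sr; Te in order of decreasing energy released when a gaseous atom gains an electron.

Te, C, Li, B, Sr

Li is in period 2, group 1; B is in period 2, group 13; C is in period 2, group 14; Sr is in period 5, group 2; Te is in period 5, group 16.
Adding an electron releases more energy for atoms nearer the top right (short of the noble gases).
Neither a single period nor a single group — weigh both effects.
B > Sr: both effects reinforce here, so B is clearly the higher of the two.
Li > B: this pair runs against the simple trend — see the exception note.
C > Li: C lies to the right of Li in period 2, so the across-period effect alone puts C higher.
Te > C: period and group pull opposite ways; the across-period shift dominates (190 vs 122 kJ/mol).
Note the exception: Li has a higher electron affinity than B, contrary to the simple trend — B's ns²np¹ configuration gives only a small electron affinity — the sparsely filled np subshell binds an added electron weakly.
Approximate values (kJ/mol): Li 60, B 27, C 122, Sr 5, Te 190.
So from highest to lowest: Te > C > Li > B > Sr.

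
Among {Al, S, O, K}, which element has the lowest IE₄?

IE_4 is the cost of taking one more electron from the +3 cation: Al³⁺ is the bare [Ne] core; S³⁺ still has 3 valence electrons; O³⁺ still has 3 valence electrons; K³⁺ is already 2 electrons into the core.
Usually core removal costs more than valence removal, but here the competition is close: a tightly held n=2 valence electron can cost more to remove than an n=3 core electron, so the actual values have to decide it.
Valence configurations: S³⁺ [Ne]3s²3p¹, O³⁺ [He]2s²2p¹.
The numbers (kJ/mol): Al 11577, S 4556, O 7469, K 5877.
Putting it together, IE_4: S < K < O < Al.

S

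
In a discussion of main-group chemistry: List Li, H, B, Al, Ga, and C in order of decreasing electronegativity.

H is in period 1, group 1; Li is in period 2, group 1; B is in period 2, group 13; C is in period 2, group 14; Al is in period 3, group 13; Ga is in period 4, group 13.
EN rises left→right (higher Z_eff, smaller atoms) and falls top→bottom (larger, more shielded atoms).
These span different periods and groups, so the two trends combine.
Al > Li: period and group pull opposite ways; the across-period shift dominates (1.61 vs 0.98).
Ga > Al: this pair runs against the simple trend — see the exception note.
B > Ga: they share group 13; the group trend gives B the larger value.
H > B: the two effects oppose for this pair; the down-group effect wins (2.20 vs 2.04).
C > H: period and group pull opposite ways; the across-period shift dominates (2.55 vs 2.20).
Note the exception: Ga has a higher electronegativity than Al, contrary to the simple trend — poor shielding by filled d (and f) subshells raises the heavier element's effective nuclear charge more than the simple down-group trend predicts.
For reference (Pauling): H 2.20, Li 0.98, B 2.04, C 2.55, Al 1.61, Ga 1.81.
So from highest to lowest: C > H > B > Ga > Al > Li.

C > H > B > Ga > Al > Li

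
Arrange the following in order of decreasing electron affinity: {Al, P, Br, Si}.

Al is in period 3, group 13; Si is in period 3, group 14; P is in period 3, group 15; Br is in period 4, group 17.
Electron affinity generally becomes more exothermic across a period toward the halogens and less exothermic down a group.
Neither a single period nor a single group — weigh both effects.
P > Al: both are in period 3; the period trend gives P the larger value.
Si > P: this pair runs against the simple trend — see the exception note.
Br > Si: the two effects oppose for this pair; the across-period effect wins (325 vs 134 kJ/mol).
Note the exception: Si has a higher electron affinity than P, contrary to the simple trend — adding an electron to P's half-filled 3p³ is unfavourable, so Si (3p²) has the more exothermic EA.
Tabulated electron affinity (kJ/mol): Al 42, Si 134, P 72, Br 325.
So from highest to lowest: Br > Si > P > Al.

Br, Si, P, Al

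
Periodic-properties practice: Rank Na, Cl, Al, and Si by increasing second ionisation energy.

Si < Al < Cl < Na

After 1 electron has been removed, what remains? Na⁺ is the bare [Ne] core; Cl⁺ still has 6 valence electrons; Al⁺ still has 2 valence electrons; Si⁺ still has 3 valence electrons.
Pulling an electron out of a noble-gas core costs far more than removing a remaining valence electron, so Na sits at the high end of IE_2.
Valence configurations: Cl⁺ [Ne]3s²3p⁴, Al⁺ [Ne]3s², Si⁺ [Ne]3s²3p¹.
Si⁺ loses a lone 3p electron whereas Al⁺ must break into a filled 3s² pair, so IE_2(Al) > IE_2(Si) even though Si has the higher nuclear charge.
Approximate IE_2 values (kJ/mol): Na 4562, Cl 2298, Al 1817, Si 1577.
Putting it together, IE_2: Si < Al < Cl < Na.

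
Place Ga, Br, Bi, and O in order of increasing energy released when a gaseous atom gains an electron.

O is in period 2, group 16; Ga is in period 4, group 13; Br is in period 4, group 17; Bi is in period 6, group 15.
Adding an electron releases more energy for atoms nearer the top right (short of the noble gases).
Here both period and group differ, so the two effects have to be weighed against each other.
Bi > Ga: period and group pull opposite ways; the across-period shift dominates (91 vs 29 kJ/mol).
O > Bi: both effects reinforce here, so O is clearly the higher of the two.
Br > O: period and group pull opposite ways; the across-period shift dominates (325 vs 141 kJ/mol).
Tabulated electron affinity (kJ/mol): O 141, Ga 29, Br 325, Bi 91.
So from lowest to highest: Ga < Bi < O < Br.

Ga, Bi, O, Br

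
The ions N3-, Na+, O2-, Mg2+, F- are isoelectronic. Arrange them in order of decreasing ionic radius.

All of these have 10 electrons, so size is governed by nuclear charge alone: the more protons, the stronger the pull on the same electron cloud, and the smaller the ion.
Nuclear charges: Mg2+ (Z=12), Na+ (Z=11), F- (Z=9), O2- (Z=8), N3- (Z=7).
Largest to smallest: N3- > O2- > F- > Na+ > Mg2+.

N3- > O2- > F- > Na+ > Mg2+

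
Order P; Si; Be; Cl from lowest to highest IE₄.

Si < P < Cl < Be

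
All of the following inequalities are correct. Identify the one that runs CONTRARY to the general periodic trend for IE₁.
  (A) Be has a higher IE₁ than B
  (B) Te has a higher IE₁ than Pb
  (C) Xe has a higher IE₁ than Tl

(A)

The general trend: IE₁ increases across a period and decreases down a group.
(A) Be (period 2, group 2) vs B (period 2, group 13): the stated order contradicts the simple trend.
(B) Te (period 5, group 16) vs Pb (period 6, group 14): the stated order agrees with the simple trend.
(C) Xe (period 5, group 18) vs Tl (period 6, group 13): the stated order agrees with the simple trend.
The exception is (A): removing B's lone 2p electron is easier than breaking Be's filled 2s².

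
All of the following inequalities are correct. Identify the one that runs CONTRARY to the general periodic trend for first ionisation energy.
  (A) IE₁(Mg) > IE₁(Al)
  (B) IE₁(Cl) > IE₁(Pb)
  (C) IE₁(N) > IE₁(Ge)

The general trend: first ionisation energy increases across a period and decreases down a group.
(A) Mg (period 3, group 2) vs Al (period 3, group 13): the stated order contradicts the simple trend.
(B) Cl (period 3, group 17) vs Pb (period 6, group 14): the stated order agrees with the simple trend.
(C) N (period 2, group 15) vs Ge (period 4, group 14): the stated order agrees with the simple trend.
The exception is (A): Al's single 3p electron is easier to remove than one from Mg's filled 3s².

(A)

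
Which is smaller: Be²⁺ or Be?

Forming Be²⁺ removes 2 electrons from Be. Fewer electrons for the same nuclear charge means less shielding and a higher Z_eff on the remaining electrons, and for main-group metals the entire outer shell is lost.
A cation is smaller than its parent atom: Be²⁺ < Be.

Be²⁺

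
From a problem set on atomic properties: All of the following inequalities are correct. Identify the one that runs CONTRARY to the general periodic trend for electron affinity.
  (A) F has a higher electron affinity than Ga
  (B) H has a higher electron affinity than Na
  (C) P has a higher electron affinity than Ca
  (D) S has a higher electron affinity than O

(D)

The general trend: electron affinity increases across a period and decreases down a group.
(A) F (period 2, group 17) vs Ga (period 4, group 13): the stated order agrees with the simple trend.
(B) H (period 1, group 1) vs Na (period 3, group 1): the stated order agrees with the simple trend.
(C) P (period 3, group 15) vs Ca (period 4, group 2): the stated order agrees with the simple trend.
(D) S (period 3, group 16) vs O (period 2, group 16): the stated order contradicts the simple trend.
The exception is (D): the compact 2p subshell of O repels the added electron more than S's larger 3p does.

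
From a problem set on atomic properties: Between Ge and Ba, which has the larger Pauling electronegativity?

Ge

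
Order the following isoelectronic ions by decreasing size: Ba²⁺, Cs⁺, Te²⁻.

Te²⁻ > Cs⁺ > Ba²⁺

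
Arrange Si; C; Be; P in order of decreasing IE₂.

C > P > Be > Si

Consider each +1 ion: Si⁺ still has 3 valence electrons; C⁺ still has 3 valence electrons; Be⁺ still has 1 valence electron; P⁺ still has 4 valence electrons.
All are still removing valence electrons, so compare the +1 ions as you would atoms: IE_2 generally rises across a period (higher Z_eff) and falls down a group (larger shell), subject to the usual subshell exceptions.
Valence configurations: Si⁺ [Ne]3s²3p¹, C⁺ [He]2s²2p¹, Be⁺ [He]2s¹, P⁺ [Ne]3s²3p².
Approximate IE_2 values (kJ/mol): Si 1577, C 2353, Be 1757, P 1907.
Overall IE_2 order: Si < Be < P < C.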